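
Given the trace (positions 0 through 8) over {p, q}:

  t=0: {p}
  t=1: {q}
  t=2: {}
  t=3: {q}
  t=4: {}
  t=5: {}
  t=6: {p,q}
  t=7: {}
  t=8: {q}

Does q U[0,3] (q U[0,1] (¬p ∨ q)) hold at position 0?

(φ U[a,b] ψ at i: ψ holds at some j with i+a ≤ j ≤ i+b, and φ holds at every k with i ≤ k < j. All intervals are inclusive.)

No

Need some j in [0,3] with (q U[0,1] (¬p ∨ q)), and q at every k in [0,j-1].
  j=0: (q U[0,1] (¬p ∨ q)) — fails.
  j=1: (q U[0,1] (¬p ∨ q)) holds, but q fails at k=0 → not this j.
  j=2: (q U[0,1] (¬p ∨ q)) holds, but q fails at k=0 → not this j.
  j=3: (q U[0,1] (¬p ∨ q)) holds, but q fails at k=0 → not this j.
No j in the window works → until fails.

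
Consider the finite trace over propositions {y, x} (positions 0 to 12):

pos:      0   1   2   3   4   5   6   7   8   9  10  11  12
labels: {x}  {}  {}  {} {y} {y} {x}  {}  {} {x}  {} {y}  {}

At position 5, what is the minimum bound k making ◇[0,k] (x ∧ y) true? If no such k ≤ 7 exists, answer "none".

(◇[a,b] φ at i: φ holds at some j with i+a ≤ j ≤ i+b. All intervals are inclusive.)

Scan j = 5,6,… for (x ∧ y):
  j=5: fails
  j=6: fails
  j=7: fails
  j=8: fails
  j=9: fails
  j=10: fails
  j=11: fails
  j=12: fails
No j in [5,12] satisfies it → none.

none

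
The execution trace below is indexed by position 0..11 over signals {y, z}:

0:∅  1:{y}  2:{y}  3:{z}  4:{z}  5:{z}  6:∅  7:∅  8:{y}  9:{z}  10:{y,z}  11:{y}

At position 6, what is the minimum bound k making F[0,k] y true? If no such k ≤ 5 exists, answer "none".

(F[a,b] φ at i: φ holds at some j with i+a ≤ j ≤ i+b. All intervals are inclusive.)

Scan j = 6,7,… for y:
  j=6: fails
  j=7: fails
  j=8: holds
First hit at j=8, so smallest k = 8-6 = 2.

2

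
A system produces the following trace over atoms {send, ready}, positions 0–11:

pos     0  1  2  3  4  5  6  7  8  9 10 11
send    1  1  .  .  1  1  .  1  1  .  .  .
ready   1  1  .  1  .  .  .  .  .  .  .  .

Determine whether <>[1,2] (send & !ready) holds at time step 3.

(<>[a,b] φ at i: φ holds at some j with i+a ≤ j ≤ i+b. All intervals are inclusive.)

Check (send & !ready) at each j in [4,5]:
  j=4: true
  j=5: true
Found at j=4 → formula holds.

Holds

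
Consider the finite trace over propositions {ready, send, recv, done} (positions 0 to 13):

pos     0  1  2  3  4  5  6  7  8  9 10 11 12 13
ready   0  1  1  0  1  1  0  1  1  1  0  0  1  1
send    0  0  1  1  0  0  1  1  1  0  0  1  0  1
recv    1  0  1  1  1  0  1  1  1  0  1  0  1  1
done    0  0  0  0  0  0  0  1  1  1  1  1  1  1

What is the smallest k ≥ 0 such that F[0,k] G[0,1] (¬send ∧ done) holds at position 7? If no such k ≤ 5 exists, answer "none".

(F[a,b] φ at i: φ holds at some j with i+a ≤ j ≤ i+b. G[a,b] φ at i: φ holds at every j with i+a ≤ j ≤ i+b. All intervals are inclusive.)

2

Scan j = 7,8,… for G[0,1] (¬send ∧ done):
  j=7: fails
  j=8: fails
  j=9: holds
First hit at j=9, so smallest k = 9-7 = 2.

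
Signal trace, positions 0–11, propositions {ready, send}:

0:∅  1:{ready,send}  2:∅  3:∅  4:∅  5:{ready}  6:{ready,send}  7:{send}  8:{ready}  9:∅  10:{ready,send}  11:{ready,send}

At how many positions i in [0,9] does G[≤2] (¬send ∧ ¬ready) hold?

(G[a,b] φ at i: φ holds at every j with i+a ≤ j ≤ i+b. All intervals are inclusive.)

1

Evaluate at each i in [0,9]:
  i=0: ✗ (fails at j=1)
  i=1: ✗ (fails at j=1)
  i=2: ✓ (all of [2,4])
  i=3: ✗ (fails at j=5)
  i=4: ✗ (fails at j=5)
  i=5: ✗ (fails at j=5)
  i=6: ✗ (fails at j=6)
  i=7: ✗ (fails at j=7)
  i=8: ✗ (fails at j=8)
  i=9: ✗ (fails at j=10)
Positions where it holds: {2} → 1.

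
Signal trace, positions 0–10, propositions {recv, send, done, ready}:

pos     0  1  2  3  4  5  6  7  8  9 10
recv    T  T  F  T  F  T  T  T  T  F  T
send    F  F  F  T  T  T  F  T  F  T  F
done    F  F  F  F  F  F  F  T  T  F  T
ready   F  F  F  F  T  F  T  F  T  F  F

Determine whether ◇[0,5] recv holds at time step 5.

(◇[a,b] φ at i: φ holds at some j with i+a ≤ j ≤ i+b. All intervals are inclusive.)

Check recv at each j in [5,10]:
  j=5: true
  j=6: true
  j=7: true
  j=8: true
  j=9: false
  j=10: true
Found at j=5 → formula holds.

True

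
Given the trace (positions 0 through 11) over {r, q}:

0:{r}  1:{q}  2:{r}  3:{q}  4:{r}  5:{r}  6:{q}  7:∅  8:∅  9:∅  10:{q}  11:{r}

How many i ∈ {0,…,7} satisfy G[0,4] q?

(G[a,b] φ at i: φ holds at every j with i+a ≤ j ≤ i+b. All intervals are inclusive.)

Evaluate at each i in [0,7]:
  i=0: ✗ (fails at j=0)
  i=1: ✗ (fails at j=2)
  i=2: ✗ (fails at j=2)
  i=3: ✗ (fails at j=4)
  i=4: ✗ (fails at j=4)
  i=5: ✗ (fails at j=5)
  i=6: ✗ (fails at j=7)
  i=7: ✗ (fails at j=7)
Positions where it holds: {} → 0.

0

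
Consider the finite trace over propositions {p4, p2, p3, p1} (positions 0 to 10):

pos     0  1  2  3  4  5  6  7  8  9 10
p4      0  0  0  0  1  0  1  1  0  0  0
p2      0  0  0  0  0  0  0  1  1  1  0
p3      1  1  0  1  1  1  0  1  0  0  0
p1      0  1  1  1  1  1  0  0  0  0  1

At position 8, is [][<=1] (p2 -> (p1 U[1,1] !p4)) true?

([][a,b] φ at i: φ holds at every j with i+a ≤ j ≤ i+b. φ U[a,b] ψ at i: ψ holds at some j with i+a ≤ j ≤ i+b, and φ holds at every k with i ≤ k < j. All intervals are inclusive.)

False

Check (p2 -> (p1 U[1,1] !p4)) at every j in [8,9]:
  j=8: antecedent true; consequent fails → ✗
  j=9: antecedent true; consequent fails → ✗
Fails at j=8 → formula fails.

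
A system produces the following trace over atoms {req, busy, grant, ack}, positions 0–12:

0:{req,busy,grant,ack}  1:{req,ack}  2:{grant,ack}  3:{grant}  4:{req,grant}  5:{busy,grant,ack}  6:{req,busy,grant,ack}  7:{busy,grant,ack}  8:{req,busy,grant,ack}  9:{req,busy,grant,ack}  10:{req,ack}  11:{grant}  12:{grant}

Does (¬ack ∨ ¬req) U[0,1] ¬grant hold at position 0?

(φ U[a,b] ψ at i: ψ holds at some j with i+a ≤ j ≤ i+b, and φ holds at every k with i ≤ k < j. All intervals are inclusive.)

Need some j in [0,1] with ¬grant, and (¬ack ∨ ¬req) at every k in [0,j-1].
  j=0: ¬grant false.
  j=1: ¬grant holds, but (¬ack ∨ ¬req) fails at k=0 → not this j.
No j in the window works → until fails.

No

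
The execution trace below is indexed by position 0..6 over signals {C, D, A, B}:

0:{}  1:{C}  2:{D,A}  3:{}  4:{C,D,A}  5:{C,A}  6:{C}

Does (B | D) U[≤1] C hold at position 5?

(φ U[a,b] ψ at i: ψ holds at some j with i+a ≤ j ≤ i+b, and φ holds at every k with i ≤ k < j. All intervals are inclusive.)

True

Need some j in [5,6] with C, and (B | D) at every k in [5,j-1].
  j=5: C holds; no prefix to check → satisfied.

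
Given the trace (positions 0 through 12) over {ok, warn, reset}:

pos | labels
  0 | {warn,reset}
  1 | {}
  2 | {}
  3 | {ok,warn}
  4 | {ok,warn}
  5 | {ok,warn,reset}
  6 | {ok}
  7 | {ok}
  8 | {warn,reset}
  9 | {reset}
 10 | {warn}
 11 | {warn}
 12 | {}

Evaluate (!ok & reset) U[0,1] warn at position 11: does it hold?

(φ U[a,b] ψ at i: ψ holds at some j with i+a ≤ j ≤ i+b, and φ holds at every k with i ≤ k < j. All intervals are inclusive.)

True

Need some j in [11,12] with warn, and (!ok & reset) at every k in [11,j-1].
  j=11: warn holds; no prefix to check → satisfied.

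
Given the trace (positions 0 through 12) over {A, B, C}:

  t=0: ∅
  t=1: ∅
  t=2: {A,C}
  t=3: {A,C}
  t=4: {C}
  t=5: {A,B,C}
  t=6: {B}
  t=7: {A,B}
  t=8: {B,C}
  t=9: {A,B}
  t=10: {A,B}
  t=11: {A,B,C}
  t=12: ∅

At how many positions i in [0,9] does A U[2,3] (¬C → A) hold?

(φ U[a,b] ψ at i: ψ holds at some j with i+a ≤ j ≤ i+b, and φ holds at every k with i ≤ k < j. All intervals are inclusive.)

Evaluate at each i in [0,9]:
  i=0: ✗ (lhs fails at k=0 before rhs at j=2)
  i=1: ✗ (lhs fails at k=1 before rhs at j=3)
  i=2: ✓ (rhs at j=4; lhs holds on [2,3])
  i=3: ✗ (lhs fails at k=4 before rhs at j=5)
  i=4: ✗ (lhs fails at k=4 before rhs at j=7)
  i=5: ✗ (lhs fails at k=6 before rhs at j=7)
  i=6: ✗ (lhs fails at k=6 before rhs at j=8)
  i=7: ✗ (lhs fails at k=8 before rhs at j=9)
  i=8: ✗ (lhs fails at k=8 before rhs at j=10)
  i=9: ✓ (rhs at j=11; lhs holds on [9,10])
Positions where it holds: {2, 9} → 2.

2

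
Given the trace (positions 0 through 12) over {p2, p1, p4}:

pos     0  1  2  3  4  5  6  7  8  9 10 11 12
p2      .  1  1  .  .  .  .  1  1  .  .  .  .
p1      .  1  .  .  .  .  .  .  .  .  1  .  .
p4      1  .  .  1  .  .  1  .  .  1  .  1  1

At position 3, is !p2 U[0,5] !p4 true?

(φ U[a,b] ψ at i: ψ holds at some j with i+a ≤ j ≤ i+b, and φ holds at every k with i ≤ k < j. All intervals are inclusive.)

Need some j in [3,8] with !p4, and !p2 at every k in [3,j-1].
  j=3: !p4 false.
  j=4: !p4 holds; !p2 holds at every k in [3,3] → satisfied.

Holds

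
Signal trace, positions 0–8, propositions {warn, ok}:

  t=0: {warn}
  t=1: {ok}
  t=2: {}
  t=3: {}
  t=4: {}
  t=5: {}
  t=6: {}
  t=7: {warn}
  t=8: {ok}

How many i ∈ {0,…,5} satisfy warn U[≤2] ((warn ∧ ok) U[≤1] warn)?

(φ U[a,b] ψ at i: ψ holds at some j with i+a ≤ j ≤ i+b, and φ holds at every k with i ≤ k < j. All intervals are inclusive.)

1

Evaluate at each i in [0,5]:
  i=0: ✓ (rhs at j=0)
  i=1: ✗ (no rhs in [1,3])
  i=2: ✗ (no rhs in [2,4])
  i=3: ✗ (no rhs in [3,5])
  i=4: ✗ (no rhs in [4,6])
  i=5: ✗ (lhs fails at k=5 before rhs at j=7)
Positions where it holds: {0} → 1.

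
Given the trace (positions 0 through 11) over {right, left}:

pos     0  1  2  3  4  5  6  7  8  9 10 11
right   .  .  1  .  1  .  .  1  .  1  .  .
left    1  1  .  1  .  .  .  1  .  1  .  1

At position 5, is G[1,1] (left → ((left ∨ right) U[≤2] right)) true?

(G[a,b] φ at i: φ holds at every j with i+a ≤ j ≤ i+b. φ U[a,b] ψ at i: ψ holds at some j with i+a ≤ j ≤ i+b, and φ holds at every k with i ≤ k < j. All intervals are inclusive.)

Check (left → ((left ∨ right) U[≤2] right)) at every j in [6,6]:
  j=6: antecedent false → ✓
All positions satisfy it → formula holds.

Holds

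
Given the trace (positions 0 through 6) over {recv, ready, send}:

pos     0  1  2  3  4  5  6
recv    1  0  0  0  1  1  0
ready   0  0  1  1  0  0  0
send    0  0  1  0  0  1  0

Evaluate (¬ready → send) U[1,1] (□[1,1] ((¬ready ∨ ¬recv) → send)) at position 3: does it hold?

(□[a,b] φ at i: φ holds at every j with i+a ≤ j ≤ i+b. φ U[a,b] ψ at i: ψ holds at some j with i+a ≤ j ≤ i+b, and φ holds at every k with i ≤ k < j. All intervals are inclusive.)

True

Need some j in [4,4] with □[1,1] ((¬ready ∨ ¬recv) → send), and (¬ready → send) at every k in [3,j-1].
  j=4: □[1,1] ((¬ready ∨ ¬recv) → send) holds; (¬ready → send) holds at every k in [3,3] → satisfied.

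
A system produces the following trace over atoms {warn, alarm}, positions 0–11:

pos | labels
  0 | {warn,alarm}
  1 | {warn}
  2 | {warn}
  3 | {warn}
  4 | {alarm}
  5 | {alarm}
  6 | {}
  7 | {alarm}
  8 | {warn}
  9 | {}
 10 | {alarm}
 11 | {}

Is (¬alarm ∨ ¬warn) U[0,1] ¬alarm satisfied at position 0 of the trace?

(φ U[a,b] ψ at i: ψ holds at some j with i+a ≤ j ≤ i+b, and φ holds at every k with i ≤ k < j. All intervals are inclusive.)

Need some j in [0,1] with ¬alarm, and (¬alarm ∨ ¬warn) at every k in [0,j-1].
  j=0: ¬alarm false.
  j=1: ¬alarm holds, but (¬alarm ∨ ¬warn) fails at k=0 → not this j.
No j in the window works → until fails.

No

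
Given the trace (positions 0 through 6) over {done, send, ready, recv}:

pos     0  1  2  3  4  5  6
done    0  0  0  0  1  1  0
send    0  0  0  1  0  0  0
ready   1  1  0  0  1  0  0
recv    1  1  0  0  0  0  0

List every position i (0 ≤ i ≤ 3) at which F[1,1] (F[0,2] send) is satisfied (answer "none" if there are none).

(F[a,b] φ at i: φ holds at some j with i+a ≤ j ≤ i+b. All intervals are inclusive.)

0, 1, 2

Evaluate at each i in [0,3]:
  i=0: ✓ (witness j=1)
  i=1: ✓ (witness j=2)
  i=2: ✓ (witness j=3)
  i=3: ✗ (none in [4,4])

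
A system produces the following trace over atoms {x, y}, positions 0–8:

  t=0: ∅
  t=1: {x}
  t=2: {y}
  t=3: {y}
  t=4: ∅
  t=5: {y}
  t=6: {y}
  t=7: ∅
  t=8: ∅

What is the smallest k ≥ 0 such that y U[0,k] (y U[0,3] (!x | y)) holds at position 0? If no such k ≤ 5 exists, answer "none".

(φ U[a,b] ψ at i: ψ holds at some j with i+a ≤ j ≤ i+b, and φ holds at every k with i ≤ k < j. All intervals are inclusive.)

0

Need earliest j ≥ 0 with (y U[0,3] (!x | y)), and y at every k in [0,j-1].
  j=0: rhs holds (empty prefix). k = 0.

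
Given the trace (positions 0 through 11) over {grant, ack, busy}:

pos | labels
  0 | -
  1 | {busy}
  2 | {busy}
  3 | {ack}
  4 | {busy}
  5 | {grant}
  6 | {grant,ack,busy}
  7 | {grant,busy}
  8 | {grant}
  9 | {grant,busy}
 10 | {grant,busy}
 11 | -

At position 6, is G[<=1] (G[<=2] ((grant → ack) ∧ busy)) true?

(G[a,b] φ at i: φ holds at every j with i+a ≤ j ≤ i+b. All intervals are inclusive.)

False

Check G[<=2] ((grant → ack) ∧ busy) at every j in [6,7]:
  j=6: fails at 7
  j=7: fails at 7
Fails at j=6 → formula fails.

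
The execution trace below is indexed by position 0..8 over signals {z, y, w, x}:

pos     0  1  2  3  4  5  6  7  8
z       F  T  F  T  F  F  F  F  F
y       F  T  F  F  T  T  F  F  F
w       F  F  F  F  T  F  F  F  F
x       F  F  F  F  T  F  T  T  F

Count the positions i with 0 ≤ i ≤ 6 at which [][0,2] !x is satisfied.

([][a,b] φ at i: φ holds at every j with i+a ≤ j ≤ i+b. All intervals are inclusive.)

Evaluate at each i in [0,6]:
  i=0: ✓ (all of [0,2])
  i=1: ✓ (all of [1,3])
  i=2: ✗ (fails at j=4)
  i=3: ✗ (fails at j=4)
  i=4: ✗ (fails at j=4)
  i=5: ✗ (fails at j=6)
  i=6: ✗ (fails at j=6)
Positions where it holds: {0, 1} → 2.

2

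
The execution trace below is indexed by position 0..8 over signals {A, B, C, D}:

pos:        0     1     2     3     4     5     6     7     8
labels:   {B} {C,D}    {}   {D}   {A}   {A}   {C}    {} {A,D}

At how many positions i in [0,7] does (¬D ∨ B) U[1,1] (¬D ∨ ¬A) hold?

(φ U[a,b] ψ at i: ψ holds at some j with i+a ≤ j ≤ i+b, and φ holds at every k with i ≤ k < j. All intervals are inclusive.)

5

Evaluate at each i in [0,7]:
  i=0: ✓ (rhs at j=1; lhs holds on [0,0])
  i=1: ✗ (lhs fails at k=1 before rhs at j=2)
  i=2: ✓ (rhs at j=3; lhs holds on [2,2])
  i=3: ✗ (lhs fails at k=3 before rhs at j=4)
  i=4: ✓ (rhs at j=5; lhs holds on [4,4])
  i=5: ✓ (rhs at j=6; lhs holds on [5,5])
  i=6: ✓ (rhs at j=7; lhs holds on [6,6])
  i=7: ✗ (no rhs in [8,8])
Positions where it holds: {0, 2, 4, 5, 6} → 5.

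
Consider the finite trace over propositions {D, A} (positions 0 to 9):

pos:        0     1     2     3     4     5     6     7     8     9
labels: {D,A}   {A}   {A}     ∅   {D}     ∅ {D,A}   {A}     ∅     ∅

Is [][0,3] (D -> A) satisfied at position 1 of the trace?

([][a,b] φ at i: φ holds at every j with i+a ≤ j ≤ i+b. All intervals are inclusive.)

Check (D -> A) at every j in [1,4]:
  j=1: antecedent false → ✓
  j=2: antecedent false → ✓
  j=3: antecedent false → ✓
  j=4: antecedent true; consequent false → ✗
Fails at j=4 → formula fails.

False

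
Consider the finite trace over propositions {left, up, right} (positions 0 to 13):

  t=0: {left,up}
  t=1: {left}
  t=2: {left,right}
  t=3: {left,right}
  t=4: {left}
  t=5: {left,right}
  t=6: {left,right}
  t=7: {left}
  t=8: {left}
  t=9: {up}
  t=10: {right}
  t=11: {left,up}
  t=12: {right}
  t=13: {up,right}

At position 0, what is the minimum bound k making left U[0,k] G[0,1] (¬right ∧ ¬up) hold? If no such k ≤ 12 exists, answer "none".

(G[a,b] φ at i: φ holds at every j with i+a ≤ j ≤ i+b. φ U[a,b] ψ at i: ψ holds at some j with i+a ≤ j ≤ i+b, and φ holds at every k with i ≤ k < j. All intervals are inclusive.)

Need earliest j ≥ 0 with G[0,1] (¬right ∧ ¬up), and left at every k in [0,j-1].
  j=0: rhs fails.
  j=1: rhs fails.
  j=2: rhs fails.
  j=3: rhs fails.
  j=4: rhs fails.
  j=5: rhs fails.
  j=6: rhs fails.
  j=7: rhs holds; lhs holds on [0,6]. k = 7.

7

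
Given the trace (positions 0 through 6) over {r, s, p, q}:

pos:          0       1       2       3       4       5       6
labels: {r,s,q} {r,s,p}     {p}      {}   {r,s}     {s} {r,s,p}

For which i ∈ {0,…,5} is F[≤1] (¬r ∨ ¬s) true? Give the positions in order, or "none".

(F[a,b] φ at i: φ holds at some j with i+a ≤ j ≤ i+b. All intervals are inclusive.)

Evaluate at each i in [0,5]:
  i=0: ✗ (none in [0,1])
  i=1: ✓ (witness j=2)
  i=2: ✓ (witness j=2)
  i=3: ✓ (witness j=3)
  i=4: ✓ (witness j=5)
  i=5: ✓ (witness j=5)

1, 2, 3, 4, 5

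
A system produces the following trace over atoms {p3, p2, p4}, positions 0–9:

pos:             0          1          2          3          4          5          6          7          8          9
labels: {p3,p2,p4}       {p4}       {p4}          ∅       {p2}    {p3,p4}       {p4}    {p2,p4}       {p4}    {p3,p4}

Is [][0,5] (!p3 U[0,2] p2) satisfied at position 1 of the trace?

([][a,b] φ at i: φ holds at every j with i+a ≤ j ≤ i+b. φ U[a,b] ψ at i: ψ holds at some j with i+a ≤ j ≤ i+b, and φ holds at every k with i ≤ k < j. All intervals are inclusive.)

No

Check (!p3 U[0,2] p2) at every j in [1,6]:
  j=1: fails
  j=2: holds
  j=3: holds
  j=4: holds
  j=5: fails
  j=6: holds
Fails at j=1 → formula fails.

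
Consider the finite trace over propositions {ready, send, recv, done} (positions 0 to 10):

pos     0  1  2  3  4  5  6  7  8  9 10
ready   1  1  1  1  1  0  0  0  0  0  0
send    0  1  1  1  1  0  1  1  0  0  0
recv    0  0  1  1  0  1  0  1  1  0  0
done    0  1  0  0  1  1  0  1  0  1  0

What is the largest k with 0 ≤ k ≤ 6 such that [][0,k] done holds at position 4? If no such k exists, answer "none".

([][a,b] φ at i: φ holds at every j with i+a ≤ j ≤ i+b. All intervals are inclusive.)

done must hold from j=4 onward; find where it first fails.
  j=4: holds
  j=5: holds
  j=6: fails
Holds on [4,5], so largest k = 1.

1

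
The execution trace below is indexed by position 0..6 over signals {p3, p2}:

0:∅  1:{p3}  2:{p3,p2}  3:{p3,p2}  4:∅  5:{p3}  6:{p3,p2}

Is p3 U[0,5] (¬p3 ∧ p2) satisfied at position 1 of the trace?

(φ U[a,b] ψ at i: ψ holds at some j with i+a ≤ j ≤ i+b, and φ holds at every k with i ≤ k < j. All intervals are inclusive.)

No

Need some j in [1,6] with (¬p3 ∧ p2), and p3 at every k in [1,j-1].
  j=1: (¬p3 ∧ p2) false.
  j=2: (¬p3 ∧ p2) false.
  j=3: (¬p3 ∧ p2) false.
  j=4: (¬p3 ∧ p2) false.
  j=5: (¬p3 ∧ p2) false.
  j=6: (¬p3 ∧ p2) false.
No j in the window works → until fails.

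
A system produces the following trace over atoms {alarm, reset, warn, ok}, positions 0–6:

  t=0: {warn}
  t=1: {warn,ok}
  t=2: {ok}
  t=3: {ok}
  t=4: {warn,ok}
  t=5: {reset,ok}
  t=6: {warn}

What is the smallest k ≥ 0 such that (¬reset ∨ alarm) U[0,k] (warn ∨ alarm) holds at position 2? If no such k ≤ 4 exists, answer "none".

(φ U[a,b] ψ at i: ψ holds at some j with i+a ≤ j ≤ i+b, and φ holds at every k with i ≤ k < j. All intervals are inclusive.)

Need earliest j ≥ 2 with (warn ∨ alarm), and (¬reset ∨ alarm) at every k in [2,j-1].
  j=2: rhs fails.
  j=3: rhs fails.
  j=4: rhs holds; lhs holds on [2,3]. k = 2.

2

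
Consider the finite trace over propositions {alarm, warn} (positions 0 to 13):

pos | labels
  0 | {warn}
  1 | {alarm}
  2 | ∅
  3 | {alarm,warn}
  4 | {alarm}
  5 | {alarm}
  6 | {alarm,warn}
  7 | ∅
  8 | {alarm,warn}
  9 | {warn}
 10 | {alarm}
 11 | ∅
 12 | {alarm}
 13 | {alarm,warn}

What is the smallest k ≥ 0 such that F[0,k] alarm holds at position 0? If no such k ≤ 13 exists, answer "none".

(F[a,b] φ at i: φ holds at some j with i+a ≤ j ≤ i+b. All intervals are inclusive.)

Scan j = 0,1,… for alarm:
  j=0: fails
  j=1: holds
First hit at j=1, so smallest k = 1-0 = 1.

1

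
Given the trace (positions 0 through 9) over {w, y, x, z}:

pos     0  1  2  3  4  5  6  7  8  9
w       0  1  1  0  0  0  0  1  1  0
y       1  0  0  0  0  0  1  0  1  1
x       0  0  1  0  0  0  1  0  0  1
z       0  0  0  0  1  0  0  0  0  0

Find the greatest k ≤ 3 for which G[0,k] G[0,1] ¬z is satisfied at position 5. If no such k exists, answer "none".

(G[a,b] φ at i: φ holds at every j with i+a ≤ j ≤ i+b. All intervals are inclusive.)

G[0,1] ¬z must hold from j=5 onward; find where it first fails.
  j=5: holds
  j=6: holds
  j=7: holds
  j=8: holds
Holds through j=8; largest k = 3.

3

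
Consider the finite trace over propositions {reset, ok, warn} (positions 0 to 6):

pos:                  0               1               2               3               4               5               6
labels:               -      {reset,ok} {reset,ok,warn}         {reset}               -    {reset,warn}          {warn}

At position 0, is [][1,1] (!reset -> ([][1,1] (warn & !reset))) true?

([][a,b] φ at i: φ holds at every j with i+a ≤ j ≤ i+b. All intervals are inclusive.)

Yes

Check (!reset -> ([][1,1] (warn & !reset))) at every j in [1,1]:
  j=1: antecedent false → ✓
All positions satisfy it → formula holds.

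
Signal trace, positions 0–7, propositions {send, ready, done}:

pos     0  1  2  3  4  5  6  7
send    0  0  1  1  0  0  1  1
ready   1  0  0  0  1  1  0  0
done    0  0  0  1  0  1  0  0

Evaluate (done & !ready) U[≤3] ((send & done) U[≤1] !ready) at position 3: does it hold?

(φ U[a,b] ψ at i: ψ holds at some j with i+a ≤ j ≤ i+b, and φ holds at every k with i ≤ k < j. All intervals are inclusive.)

Need some j in [3,6] with ((send & done) U[≤1] !ready), and (done & !ready) at every k in [3,j-1].
  j=3: ((send & done) U[≤1] !ready) holds; no prefix to check → satisfied.

Yes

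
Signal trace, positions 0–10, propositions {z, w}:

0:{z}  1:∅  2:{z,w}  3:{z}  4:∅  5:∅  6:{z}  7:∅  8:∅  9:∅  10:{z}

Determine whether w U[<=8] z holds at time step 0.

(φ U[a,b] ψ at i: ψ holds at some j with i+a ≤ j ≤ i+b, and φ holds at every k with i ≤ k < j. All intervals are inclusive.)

Holds

Need some j in [0,8] with z, and w at every k in [0,j-1].
  j=0: z holds; no prefix to check → satisfied.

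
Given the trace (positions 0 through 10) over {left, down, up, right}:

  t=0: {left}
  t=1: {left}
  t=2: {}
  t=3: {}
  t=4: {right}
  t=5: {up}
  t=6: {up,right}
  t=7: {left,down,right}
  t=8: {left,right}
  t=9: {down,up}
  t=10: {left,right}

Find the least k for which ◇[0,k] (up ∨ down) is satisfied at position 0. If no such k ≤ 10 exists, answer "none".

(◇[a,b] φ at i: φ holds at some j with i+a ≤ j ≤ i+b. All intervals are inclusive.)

Scan j = 0,1,… for (up ∨ down):
  j=0: fails
  j=1: fails
  j=2: fails
  j=3: fails
  j=4: fails
  j=5: holds
First hit at j=5, so smallest k = 5-0 = 5.

5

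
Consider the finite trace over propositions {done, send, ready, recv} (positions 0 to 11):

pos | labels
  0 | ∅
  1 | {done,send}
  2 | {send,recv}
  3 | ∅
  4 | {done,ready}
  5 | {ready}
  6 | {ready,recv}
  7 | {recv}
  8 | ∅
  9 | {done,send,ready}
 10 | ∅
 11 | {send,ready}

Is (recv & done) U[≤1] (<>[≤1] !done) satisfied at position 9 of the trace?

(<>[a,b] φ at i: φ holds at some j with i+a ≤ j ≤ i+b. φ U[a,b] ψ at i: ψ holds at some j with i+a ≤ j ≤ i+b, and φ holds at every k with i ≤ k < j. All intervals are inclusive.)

Need some j in [9,10] with <>[≤1] !done, and (recv & done) at every k in [9,j-1].
  j=9: <>[≤1] !done holds; no prefix to check → satisfied.

Yes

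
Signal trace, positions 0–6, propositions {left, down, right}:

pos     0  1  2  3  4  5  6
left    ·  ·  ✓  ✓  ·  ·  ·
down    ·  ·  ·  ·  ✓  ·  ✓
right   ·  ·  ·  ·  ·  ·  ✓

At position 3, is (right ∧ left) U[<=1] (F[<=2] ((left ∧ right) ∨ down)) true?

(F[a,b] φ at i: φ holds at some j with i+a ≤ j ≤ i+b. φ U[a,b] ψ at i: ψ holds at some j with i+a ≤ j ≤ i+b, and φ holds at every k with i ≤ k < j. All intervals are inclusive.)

Need some j in [3,4] with F[<=2] ((left ∧ right) ∨ down), and (right ∧ left) at every k in [3,j-1].
  j=3: F[<=2] ((left ∧ right) ∨ down) holds; no prefix to check → satisfied.

True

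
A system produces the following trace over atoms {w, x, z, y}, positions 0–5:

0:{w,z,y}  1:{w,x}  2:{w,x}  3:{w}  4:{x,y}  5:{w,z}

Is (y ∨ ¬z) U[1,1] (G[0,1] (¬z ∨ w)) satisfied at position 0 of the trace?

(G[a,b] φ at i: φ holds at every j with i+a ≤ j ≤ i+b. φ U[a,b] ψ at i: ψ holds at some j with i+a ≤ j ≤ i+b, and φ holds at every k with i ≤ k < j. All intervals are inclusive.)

True

Need some j in [1,1] with G[0,1] (¬z ∨ w), and (y ∨ ¬z) at every k in [0,j-1].
  j=1: G[0,1] (¬z ∨ w) holds; (y ∨ ¬z) holds at every k in [0,0] → satisfied.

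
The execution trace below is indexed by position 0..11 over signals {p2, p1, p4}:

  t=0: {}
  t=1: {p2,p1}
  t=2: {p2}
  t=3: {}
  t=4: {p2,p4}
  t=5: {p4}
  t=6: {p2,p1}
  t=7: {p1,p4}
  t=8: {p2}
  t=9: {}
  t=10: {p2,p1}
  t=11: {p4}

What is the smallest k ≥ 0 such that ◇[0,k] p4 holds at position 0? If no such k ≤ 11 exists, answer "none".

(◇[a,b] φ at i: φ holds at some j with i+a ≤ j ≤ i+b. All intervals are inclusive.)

4

Scan j = 0,1,… for p4:
  j=0: fails
  j=1: fails
  j=2: fails
  j=3: fails
  j=4: holds
First hit at j=4, so smallest k = 4-0 = 4.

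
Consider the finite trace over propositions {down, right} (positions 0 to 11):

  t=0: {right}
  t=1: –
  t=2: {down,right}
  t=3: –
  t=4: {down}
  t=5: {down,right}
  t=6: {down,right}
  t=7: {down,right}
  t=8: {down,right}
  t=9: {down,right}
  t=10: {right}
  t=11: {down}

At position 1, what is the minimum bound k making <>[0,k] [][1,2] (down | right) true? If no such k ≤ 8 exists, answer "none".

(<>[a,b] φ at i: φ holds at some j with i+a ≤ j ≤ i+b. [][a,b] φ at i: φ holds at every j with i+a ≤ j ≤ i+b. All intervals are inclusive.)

Scan j = 1,2,… for [][1,2] (down | right):
  j=1: fails
  j=2: fails
  j=3: holds
First hit at j=3, so smallest k = 3-1 = 2.

2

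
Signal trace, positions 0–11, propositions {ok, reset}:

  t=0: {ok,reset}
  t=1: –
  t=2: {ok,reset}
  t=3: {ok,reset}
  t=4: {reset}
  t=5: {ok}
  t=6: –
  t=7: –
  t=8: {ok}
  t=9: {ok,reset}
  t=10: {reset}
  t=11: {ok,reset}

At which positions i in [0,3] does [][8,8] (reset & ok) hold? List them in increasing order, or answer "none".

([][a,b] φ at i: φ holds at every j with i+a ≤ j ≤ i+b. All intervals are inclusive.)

1, 3

Evaluate at each i in [0,3]:
  i=0: ✗ (fails at j=8)
  i=1: ✓ (all of [9,9])
  i=2: ✗ (fails at j=10)
  i=3: ✓ (all of [11,11])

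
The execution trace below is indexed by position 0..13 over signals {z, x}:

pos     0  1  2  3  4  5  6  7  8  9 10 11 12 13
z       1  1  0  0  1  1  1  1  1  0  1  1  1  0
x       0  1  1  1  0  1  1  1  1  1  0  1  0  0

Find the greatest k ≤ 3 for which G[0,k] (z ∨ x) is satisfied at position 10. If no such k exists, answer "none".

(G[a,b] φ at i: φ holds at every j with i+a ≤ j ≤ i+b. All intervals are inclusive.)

(z ∨ x) must hold from j=10 onward; find where it first fails.
  j=10: holds
  j=11: holds
  j=12: holds
  j=13: fails
Holds on [10,12], so largest k = 2.

2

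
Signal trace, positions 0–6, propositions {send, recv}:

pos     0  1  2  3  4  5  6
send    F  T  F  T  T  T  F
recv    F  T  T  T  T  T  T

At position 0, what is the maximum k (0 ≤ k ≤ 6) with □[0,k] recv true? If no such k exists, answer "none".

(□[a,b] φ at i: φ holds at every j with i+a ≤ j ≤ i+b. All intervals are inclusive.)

recv must hold from j=0 onward; find where it first fails.
  j=0: fails → no k works.

none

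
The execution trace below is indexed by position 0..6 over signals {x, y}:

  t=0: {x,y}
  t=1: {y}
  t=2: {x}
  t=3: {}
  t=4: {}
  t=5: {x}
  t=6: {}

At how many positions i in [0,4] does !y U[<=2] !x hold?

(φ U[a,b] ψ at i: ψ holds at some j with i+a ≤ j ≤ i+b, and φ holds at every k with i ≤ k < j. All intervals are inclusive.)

Evaluate at each i in [0,4]:
  i=0: ✗ (lhs fails at k=0 before rhs at j=1)
  i=1: ✓ (rhs at j=1)
  i=2: ✓ (rhs at j=3; lhs holds on [2,2])
  i=3: ✓ (rhs at j=3)
  i=4: ✓ (rhs at j=4)
Positions where it holds: {1, 2, 3, 4} → 4.

4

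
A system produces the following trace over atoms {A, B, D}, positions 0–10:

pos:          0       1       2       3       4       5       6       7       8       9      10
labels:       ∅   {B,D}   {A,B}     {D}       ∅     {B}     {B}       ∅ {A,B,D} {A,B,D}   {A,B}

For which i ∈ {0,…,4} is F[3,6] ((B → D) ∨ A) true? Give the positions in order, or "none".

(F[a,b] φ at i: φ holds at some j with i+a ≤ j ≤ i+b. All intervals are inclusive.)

0, 1, 2, 3, 4

Evaluate at each i in [0,4]:
  i=0: ✓ (witness j=3)
  i=1: ✓ (witness j=4)
  i=2: ✓ (witness j=7)
  i=3: ✓ (witness j=7)
  i=4: ✓ (witness j=7)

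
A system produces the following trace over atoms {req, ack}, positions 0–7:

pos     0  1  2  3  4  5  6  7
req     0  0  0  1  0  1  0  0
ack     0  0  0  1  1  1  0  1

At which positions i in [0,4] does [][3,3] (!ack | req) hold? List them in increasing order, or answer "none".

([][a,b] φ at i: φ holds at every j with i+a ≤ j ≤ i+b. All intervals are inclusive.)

0, 2, 3

Evaluate at each i in [0,4]:
  i=0: ✓ (all of [3,3])
  i=1: ✗ (fails at j=4)
  i=2: ✓ (all of [5,5])
  i=3: ✓ (all of [6,6])
  i=4: ✗ (fails at j=7)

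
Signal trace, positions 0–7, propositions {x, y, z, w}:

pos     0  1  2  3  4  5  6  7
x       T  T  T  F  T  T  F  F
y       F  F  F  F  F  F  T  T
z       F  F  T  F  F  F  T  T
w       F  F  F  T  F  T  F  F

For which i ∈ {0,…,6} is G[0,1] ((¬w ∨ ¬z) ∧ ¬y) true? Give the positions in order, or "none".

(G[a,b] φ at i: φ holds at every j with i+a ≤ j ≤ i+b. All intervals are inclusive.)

Evaluate at each i in [0,6]:
  i=0: ✓ (all of [0,1])
  i=1: ✓ (all of [1,2])
  i=2: ✓ (all of [2,3])
  i=3: ✓ (all of [3,4])
  i=4: ✓ (all of [4,5])
  i=5: ✗ (fails at j=6)
  i=6: ✗ (fails at j=6)

0, 1, 2, 3, 4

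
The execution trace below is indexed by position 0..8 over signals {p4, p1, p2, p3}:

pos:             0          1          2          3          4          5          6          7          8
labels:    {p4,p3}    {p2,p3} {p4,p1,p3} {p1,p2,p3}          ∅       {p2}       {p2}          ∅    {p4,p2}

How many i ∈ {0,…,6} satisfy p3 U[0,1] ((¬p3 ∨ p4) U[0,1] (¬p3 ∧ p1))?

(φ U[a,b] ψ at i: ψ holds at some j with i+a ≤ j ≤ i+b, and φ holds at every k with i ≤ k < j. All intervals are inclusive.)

0

Evaluate at each i in [0,6]:
  i=0: ✗ (no rhs in [0,1])
  i=1: ✗ (no rhs in [1,2])
  i=2: ✗ (no rhs in [2,3])
  i=3: ✗ (no rhs in [3,4])
  i=4: ✗ (no rhs in [4,5])
  i=5: ✗ (no rhs in [5,6])
  i=6: ✗ (no rhs in [6,7])
Positions where it holds: {} → 0.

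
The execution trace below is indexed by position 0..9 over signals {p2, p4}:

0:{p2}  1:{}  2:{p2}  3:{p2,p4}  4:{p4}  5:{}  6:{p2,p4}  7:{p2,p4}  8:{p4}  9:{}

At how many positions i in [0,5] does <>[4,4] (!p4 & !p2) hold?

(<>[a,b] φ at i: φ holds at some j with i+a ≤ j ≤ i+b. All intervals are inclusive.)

Evaluate at each i in [0,5]:
  i=0: ✗ (none in [4,4])
  i=1: ✓ (witness j=5)
  i=2: ✗ (none in [6,6])
  i=3: ✗ (none in [7,7])
  i=4: ✗ (none in [8,8])
  i=5: ✓ (witness j=9)
Positions where it holds: {1, 5} → 2.

2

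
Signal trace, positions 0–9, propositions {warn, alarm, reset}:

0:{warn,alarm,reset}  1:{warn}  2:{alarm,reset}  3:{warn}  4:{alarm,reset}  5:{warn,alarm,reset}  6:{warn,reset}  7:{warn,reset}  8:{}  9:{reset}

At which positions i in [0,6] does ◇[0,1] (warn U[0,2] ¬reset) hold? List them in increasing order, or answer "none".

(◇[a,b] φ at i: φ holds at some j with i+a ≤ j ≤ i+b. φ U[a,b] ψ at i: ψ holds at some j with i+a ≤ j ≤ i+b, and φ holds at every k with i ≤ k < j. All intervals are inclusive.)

Evaluate at each i in [0,6]:
  i=0: ✓ (witness j=0)
  i=1: ✓ (witness j=1)
  i=2: ✓ (witness j=3)
  i=3: ✓ (witness j=3)
  i=4: ✗ (none in [4,5])
  i=5: ✓ (witness j=6)
  i=6: ✓ (witness j=6)

0, 1, 2, 3, 5, 6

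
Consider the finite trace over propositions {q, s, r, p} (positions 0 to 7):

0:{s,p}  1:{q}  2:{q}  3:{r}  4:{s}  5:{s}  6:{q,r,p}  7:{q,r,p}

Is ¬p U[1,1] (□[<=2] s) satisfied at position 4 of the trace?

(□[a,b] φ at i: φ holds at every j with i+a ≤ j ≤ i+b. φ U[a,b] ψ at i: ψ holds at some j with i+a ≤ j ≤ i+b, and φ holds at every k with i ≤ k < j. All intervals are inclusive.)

Need some j in [5,5] with □[<=2] s, and ¬p at every k in [4,j-1].
  j=5: □[<=2] s — fails at 6.
No j in the window works → until fails.

Does not hold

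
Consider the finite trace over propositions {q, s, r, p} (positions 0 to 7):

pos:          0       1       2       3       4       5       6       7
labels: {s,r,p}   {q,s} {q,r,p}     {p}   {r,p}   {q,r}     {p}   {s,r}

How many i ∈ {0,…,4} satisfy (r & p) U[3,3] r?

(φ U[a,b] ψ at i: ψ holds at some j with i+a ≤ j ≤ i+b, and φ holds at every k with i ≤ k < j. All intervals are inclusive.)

Evaluate at each i in [0,4]:
  i=0: ✗ (no rhs in [3,3])
  i=1: ✗ (lhs fails at k=1 before rhs at j=4)
  i=2: ✗ (lhs fails at k=3 before rhs at j=5)
  i=3: ✗ (no rhs in [6,6])
  i=4: ✗ (lhs fails at k=5 before rhs at j=7)
Positions where it holds: {} → 0.

0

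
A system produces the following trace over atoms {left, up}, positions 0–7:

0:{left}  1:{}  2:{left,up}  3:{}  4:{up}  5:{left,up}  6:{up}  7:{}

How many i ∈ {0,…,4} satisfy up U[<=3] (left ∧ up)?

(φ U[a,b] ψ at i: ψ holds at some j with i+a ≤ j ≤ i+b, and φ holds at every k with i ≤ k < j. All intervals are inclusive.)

2

Evaluate at each i in [0,4]:
  i=0: ✗ (lhs fails at k=0 before rhs at j=2)
  i=1: ✗ (lhs fails at k=1 before rhs at j=2)
  i=2: ✓ (rhs at j=2)
  i=3: ✗ (lhs fails at k=3 before rhs at j=5)
  i=4: ✓ (rhs at j=5; lhs holds on [4,4])
Positions where it holds: {2, 4} → 2.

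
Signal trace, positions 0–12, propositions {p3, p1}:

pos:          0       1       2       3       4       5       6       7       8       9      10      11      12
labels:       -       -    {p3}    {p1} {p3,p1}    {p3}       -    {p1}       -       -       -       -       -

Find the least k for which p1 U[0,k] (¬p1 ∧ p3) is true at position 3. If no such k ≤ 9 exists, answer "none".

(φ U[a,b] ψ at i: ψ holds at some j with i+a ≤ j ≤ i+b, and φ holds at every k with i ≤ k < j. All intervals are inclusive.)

Need earliest j ≥ 3 with (¬p1 ∧ p3), and p1 at every k in [3,j-1].
  j=3: rhs fails.
  j=4: rhs fails.
  j=5: rhs holds; lhs holds on [3,4]. k = 2.

2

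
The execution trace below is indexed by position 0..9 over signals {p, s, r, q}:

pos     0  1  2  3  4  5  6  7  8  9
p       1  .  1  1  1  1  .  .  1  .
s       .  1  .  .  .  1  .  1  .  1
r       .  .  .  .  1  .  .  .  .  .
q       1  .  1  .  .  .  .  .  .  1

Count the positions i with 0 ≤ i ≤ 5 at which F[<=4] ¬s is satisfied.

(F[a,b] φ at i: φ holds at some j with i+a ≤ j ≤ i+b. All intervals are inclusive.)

Evaluate at each i in [0,5]:
  i=0: ✓ (witness j=0)
  i=1: ✓ (witness j=2)
  i=2: ✓ (witness j=2)
  i=3: ✓ (witness j=3)
  i=4: ✓ (witness j=4)
  i=5: ✓ (witness j=6)
Positions where it holds: {0, 1, 2, 3, 4, 5} → 6.

6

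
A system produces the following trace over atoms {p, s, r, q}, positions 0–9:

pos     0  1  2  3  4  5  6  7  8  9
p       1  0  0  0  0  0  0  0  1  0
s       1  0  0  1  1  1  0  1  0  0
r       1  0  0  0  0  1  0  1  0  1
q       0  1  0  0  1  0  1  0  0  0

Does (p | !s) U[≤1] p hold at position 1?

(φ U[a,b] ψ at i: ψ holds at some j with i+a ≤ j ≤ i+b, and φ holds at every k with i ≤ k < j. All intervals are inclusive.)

Need some j in [1,2] with p, and (p | !s) at every k in [1,j-1].
  j=1: p false.
  j=2: p false.
No j in the window works → until fails.

False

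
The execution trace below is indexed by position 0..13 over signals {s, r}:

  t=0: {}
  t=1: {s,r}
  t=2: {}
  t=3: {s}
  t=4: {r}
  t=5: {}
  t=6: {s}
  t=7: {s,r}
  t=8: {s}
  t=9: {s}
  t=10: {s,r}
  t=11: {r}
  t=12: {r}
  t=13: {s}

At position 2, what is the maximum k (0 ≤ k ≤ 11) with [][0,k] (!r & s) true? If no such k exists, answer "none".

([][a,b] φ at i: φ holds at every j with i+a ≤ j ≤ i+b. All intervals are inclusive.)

none

(!r & s) must hold from j=2 onward; find where it first fails.
  j=2: fails → no k works.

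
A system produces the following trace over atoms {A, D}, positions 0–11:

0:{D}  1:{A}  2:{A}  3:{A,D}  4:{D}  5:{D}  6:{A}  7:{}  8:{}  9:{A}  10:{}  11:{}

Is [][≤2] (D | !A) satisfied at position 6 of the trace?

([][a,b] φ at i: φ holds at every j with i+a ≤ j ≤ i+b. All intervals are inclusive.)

Check (D | !A) at every j in [6,8]:
  j=6: false
  j=7: true
  j=8: true
Fails at j=6 → formula fails.

False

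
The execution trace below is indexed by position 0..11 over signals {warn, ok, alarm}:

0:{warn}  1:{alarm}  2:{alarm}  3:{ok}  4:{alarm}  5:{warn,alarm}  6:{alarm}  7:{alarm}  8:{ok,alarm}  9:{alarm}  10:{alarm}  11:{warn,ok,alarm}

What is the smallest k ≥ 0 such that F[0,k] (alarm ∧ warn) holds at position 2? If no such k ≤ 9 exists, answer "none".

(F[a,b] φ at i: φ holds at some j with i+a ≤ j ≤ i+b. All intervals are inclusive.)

Scan j = 2,3,… for (alarm ∧ warn):
  j=2: fails
  j=3: fails
  j=4: fails
  j=5: holds
First hit at j=5, so smallest k = 5-2 = 3.

3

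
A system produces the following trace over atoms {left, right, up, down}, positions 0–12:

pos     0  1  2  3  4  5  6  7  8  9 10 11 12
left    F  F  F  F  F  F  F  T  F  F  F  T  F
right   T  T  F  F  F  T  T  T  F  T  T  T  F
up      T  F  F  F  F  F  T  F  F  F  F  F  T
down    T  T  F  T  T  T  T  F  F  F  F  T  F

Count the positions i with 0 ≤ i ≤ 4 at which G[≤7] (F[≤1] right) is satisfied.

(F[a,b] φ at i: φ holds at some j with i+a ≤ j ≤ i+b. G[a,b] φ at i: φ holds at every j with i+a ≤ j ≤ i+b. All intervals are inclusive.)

Evaluate at each i in [0,4]:
  i=0: ✗ (fails at j=2)
  i=1: ✗ (fails at j=2)
  i=2: ✗ (fails at j=2)
  i=3: ✗ (fails at j=3)
  i=4: ✓ (all of [4,11])
Positions where it holds: {4} → 1.

1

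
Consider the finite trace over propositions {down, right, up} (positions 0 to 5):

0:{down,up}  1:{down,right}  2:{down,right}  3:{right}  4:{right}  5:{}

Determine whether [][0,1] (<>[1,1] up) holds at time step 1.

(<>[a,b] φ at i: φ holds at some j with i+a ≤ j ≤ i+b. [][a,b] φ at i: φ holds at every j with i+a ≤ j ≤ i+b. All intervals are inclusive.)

Check <>[1,1] up at every j in [1,2]:
  j=1: fails (none in [2,2])
  j=2: fails (none in [3,3])
Fails at j=1 → formula fails.

Does not hold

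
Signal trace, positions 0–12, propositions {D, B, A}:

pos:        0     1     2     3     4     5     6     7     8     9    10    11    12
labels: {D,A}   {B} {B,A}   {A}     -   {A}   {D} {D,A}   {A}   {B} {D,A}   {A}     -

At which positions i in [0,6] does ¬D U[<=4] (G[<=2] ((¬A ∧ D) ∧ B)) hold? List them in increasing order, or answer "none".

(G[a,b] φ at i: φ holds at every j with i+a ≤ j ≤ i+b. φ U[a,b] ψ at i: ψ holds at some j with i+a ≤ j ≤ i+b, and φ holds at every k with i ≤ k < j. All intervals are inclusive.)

none

Evaluate at each i in [0,6]:
  i=0: ✗ (no rhs in [0,4])
  i=1: ✗ (no rhs in [1,5])
  i=2: ✗ (no rhs in [2,6])
  i=3: ✗ (no rhs in [3,7])
  i=4: ✗ (no rhs in [4,8])
  i=5: ✗ (no rhs in [5,9])
  i=6: ✗ (no rhs in [6,10])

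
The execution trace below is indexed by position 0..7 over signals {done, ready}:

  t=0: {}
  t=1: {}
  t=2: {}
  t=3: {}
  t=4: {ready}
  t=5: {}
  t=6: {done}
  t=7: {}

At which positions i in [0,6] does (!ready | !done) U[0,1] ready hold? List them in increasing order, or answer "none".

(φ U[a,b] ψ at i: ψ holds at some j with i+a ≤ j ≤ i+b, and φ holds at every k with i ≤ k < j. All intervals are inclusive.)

3, 4

Evaluate at each i in [0,6]:
  i=0: ✗ (no rhs in [0,1])
  i=1: ✗ (no rhs in [1,2])
  i=2: ✗ (no rhs in [2,3])
  i=3: ✓ (rhs at j=4; lhs holds on [3,3])
  i=4: ✓ (rhs at j=4)
  i=5: ✗ (no rhs in [5,6])
  i=6: ✗ (no rhs in [6,7])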